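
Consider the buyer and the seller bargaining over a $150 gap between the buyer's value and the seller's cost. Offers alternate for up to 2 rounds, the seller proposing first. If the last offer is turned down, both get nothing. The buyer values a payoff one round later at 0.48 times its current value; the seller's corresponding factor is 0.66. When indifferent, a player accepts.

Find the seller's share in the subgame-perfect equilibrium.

Round 2 (the buyer proposes): rejection yields 0 for the seller; the buyer offers 0 and keeps 150.
Round 1 (the seller proposes): the buyer can get 150 next round, worth 0.48 × 150 = 72 now. The seller offers 72 and keeps 150 − 72 = 78.

78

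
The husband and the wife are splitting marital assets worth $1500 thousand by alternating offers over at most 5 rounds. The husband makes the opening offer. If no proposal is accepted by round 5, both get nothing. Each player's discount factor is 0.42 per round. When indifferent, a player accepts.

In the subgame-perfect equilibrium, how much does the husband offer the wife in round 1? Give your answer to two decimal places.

429.86

Solve by backward induction from round 5.
Round 5 (the husband proposes): rejection yields 0 for the wife; the husband offers 0 and keeps 1500.
Round 4 (the wife proposes): the husband can get 1500 next round, worth 0.42 × 1500 = 630 now. The wife offers 630 and keeps 1500 − 630 = 870.
Round 3 (the husband proposes): the wife can get 870 next round, worth 0.42 × 870 = 365.4 now. The husband offers 365.4 and keeps 1500 − 365.4 = 1134.6.
Round 2 (the wife proposes): the husband can get 1134.6 next round, worth 0.42 × 1134.6 = 476.532 now, so the wife offers 476.532, keeping 1023.468.
Round 1 (the husband proposes): the wife can get 1023.468 next round, worth 0.42 × 1023.468 = 429.85656 now. The husband offers 429.85656 and keeps 1500 − 429.85656 = 1070.14344.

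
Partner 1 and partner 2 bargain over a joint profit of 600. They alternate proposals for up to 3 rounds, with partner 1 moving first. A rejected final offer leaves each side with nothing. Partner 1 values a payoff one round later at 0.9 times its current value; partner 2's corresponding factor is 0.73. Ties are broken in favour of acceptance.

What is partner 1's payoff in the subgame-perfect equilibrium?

Solve by backward induction from round 3.
Round 3 (partner 1 proposes): rejection yields 0 for partner 2; partner 1 offers 0 and keeps 600.
Round 2 (partner 2 proposes): partner 1 can get 600 next round, worth 0.9 × 600 = 540 now, so partner 2 offers 540, keeping 60.
Round 1 (partner 1 proposes): partner 2 can get 60 next round, worth 0.73 × 60 = 43.8 now. Partner 1 offers 43.8 and keeps 600 − 43.8 = 556.2.

556.2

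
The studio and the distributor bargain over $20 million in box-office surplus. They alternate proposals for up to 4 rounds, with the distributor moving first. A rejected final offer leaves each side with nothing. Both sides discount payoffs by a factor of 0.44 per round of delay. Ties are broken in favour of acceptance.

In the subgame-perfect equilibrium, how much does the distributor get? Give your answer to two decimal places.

Work backward from the last round.
Round 4 (the studio proposes): rejection yields 0 for the distributor; the studio offers 0 and keeps 20.
Round 3 (the distributor proposes): the studio can get 20 next round, worth 0.44 × 20 = 8.8 now; the distributor offers that and keeps 11.2.
Round 2 (the studio proposes): the distributor can get 11.2 next round, worth 0.44 × 11.2 = 4.928 now; the studio offers that and keeps 15.072.
Round 1 (the distributor proposes): the studio can get 15.072 next round, worth 0.44 × 15.072 = 6.63168 now. The distributor offers 6.63168 and keeps 20 − 6.63168 = 13.36832.

13.37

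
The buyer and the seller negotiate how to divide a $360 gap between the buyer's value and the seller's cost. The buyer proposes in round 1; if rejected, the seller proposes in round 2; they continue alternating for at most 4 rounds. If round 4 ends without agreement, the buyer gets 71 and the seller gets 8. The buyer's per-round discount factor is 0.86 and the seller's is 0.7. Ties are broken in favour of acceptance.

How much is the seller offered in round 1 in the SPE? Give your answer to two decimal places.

Round 4 (the seller proposes): the buyer gets 71 if talks fail, so the seller offers 71 and keeps 289.
Round 3 (the buyer proposes): the seller can get 289 next round, worth 0.7 × 289 = 202.3 now; the buyer offers that and keeps 157.7.
Round 2 (the seller proposes): the buyer can get 157.7 next round, worth 0.86 × 157.7 = 135.622 now; the seller offers that and keeps 224.378.
Round 1 (the buyer proposes): the seller can get 224.378 next round, worth 0.7 × 224.378 = 157.0646 now, so the buyer offers 157.0646, keeping 202.9354.

157.06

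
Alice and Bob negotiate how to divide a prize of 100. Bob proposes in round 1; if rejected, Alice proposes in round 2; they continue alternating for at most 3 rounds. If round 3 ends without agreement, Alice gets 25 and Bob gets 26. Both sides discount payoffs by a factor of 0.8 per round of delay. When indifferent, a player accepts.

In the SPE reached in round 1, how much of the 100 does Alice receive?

By backward induction:
Round 3 (Bob proposes): Alice gets 25 if talks fail, so Bob offers 25 and keeps 75.
Round 2 (Alice proposes): Bob can get 75 next round, worth 0.8 × 75 = 60 now. Alice offers 60 and keeps 100 − 60 = 40.
Round 1 (Bob proposes): Alice can get 40 next round, worth 0.8 × 40 = 32 now. Bob offers 32 and keeps 100 − 32 = 68.

32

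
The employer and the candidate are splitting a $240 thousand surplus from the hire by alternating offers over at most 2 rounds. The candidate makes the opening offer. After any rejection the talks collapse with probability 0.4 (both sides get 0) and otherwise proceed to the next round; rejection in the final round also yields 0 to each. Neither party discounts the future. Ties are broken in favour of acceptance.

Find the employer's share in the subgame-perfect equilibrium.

By backward induction:
Round 2 (the employer proposes): rejection yields 0 for the candidate; the employer offers 0 and keeps 240.
Round 1 (the candidate proposes): rejecting gives the employer an expected 0.6 × 240 = 144. The candidate offers 144 and keeps 240 − 144 = 96.

144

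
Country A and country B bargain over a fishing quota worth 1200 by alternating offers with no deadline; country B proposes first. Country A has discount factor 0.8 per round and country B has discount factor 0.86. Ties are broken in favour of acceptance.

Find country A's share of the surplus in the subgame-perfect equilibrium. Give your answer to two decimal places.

430.77

In a stationary SPE each proposer offers the other exactly their discounted continuation value.
If country B keeps x when proposing and country A keeps y when proposing, then x = 1200 − 0.8y and y = 1200 − 0.86x.
Solving: x = 1200(1 − 0.8) / (1 − 0.86·0.8) = 240 / 0.312 ≈ 769.2308.
Country A gets 1200 − 769.2308 ≈ 430.7692.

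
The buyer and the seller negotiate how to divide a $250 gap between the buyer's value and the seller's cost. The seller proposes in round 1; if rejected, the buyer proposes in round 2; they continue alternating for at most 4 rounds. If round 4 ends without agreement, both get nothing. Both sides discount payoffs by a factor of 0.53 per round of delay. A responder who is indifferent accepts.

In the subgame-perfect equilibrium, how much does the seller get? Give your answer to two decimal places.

Round 4 (the buyer proposes): rejection yields 0 for the seller; the buyer offers 0 and keeps 250.
Round 3 (the seller proposes): the buyer can get 250 next round, worth 0.53 × 250 = 132.5 now; the seller offers that and keeps 117.5.
Round 2 (the buyer proposes): the seller can get 117.5 next round, worth 0.53 × 117.5 = 62.275 now. The buyer offers 62.275 and keeps 250 − 62.275 = 187.725.
Round 1 (the seller proposes): the buyer can get 187.725 next round, worth 0.53 × 187.725 = 99.49425 now, so the seller offers 99.49425, keeping 150.50575.

150.51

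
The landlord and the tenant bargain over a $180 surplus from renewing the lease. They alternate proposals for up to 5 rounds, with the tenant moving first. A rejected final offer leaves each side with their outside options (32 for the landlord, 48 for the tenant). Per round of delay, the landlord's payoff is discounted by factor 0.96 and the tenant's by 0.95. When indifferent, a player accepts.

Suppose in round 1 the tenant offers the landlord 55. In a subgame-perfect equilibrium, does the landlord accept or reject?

Accept

Work out the landlord's continuation value if the offer is rejected.
Round 5 (the tenant proposes): the landlord gets 32 if talks fail, so the tenant offers 32 and keeps 148.
Round 4 (the landlord proposes): the tenant can get 148 next round, worth 0.95 × 148 = 140.6 now. The landlord offers 140.6 and keeps 180 − 140.6 = 39.4.
Round 3 (the tenant proposes): the landlord can get 39.4 next round, worth 0.96 × 39.4 = 37.824 now, so the tenant offers 37.824, keeping 142.176.
Round 2 (the landlord proposes): the tenant can get 142.176 next round, worth 0.95 × 142.176 = 135.0672 now. The landlord offers 135.0672 and keeps 180 − 135.0672 = 44.9328.
So by rejecting in round 1, the landlord gets 44.9328 next round, worth 0.96 × 44.9328 = 43.135488 now.
Offer 55 ≥ 43.135488, so the landlord accepts.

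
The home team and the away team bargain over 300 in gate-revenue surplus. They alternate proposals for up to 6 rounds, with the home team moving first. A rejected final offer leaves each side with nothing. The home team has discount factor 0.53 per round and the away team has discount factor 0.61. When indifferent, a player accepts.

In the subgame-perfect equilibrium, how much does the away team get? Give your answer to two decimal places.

132.94

Round 6 (the away team proposes): rejection yields 0 for the home team; the away team offers 0 and keeps 300.
Round 5 (the home team proposes): the away team can get 300 next round, worth 0.61 × 300 = 183 now; the home team offers that and keeps 117.
Round 4 (the away team proposes): the home team can get 117 next round, worth 0.53 × 117 = 62.01 now. The away team offers 62.01 and keeps 300 − 62.01 = 237.99.
Round 3 (the home team proposes): the away team can get 237.99 next round, worth 0.61 × 237.99 = 145.1739 now; the home team offers that and keeps 154.8261.
Round 2 (the away team proposes): the home team can get 154.8261 next round, worth 0.53 × 154.8261 = 82.057833 now, so the away team offers 82.057833, keeping 217.942167.
Round 1 (the home team proposes): the away team can get 217.942167 next round, worth 0.61 × 217.942167 = 132.94472187 now, so the home team offers 132.94472187, keeping 167.05527813.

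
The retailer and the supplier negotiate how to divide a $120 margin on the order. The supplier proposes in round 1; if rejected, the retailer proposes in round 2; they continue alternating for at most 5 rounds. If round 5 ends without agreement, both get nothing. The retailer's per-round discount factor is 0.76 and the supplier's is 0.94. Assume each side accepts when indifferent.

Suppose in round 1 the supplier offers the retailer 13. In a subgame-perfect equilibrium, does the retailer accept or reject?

Accept

Round 5 (the supplier proposes): rejection yields 0 for the retailer; the supplier offers 0 and keeps 120.
Round 4 (the retailer proposes): the supplier can get 120 next round, worth 0.94 × 120 = 112.8 now, so the retailer offers 112.8, keeping 7.2.
Round 3 (the supplier proposes): the retailer can get 7.2 next round, worth 0.76 × 7.2 = 5.472 now. The supplier offers 5.472 and keeps 120 − 5.472 = 114.528.
Round 2 (the retailer proposes): the supplier can get 114.528 next round, worth 0.94 × 114.528 = 107.65632 now; the retailer offers that and keeps 12.34368.
So by rejecting in round 1, the retailer gets 12.34368 next round, worth 0.76 × 12.34368 = 9.3811968 now.
Offer 13 ≥ 9.3811968, so the retailer accepts.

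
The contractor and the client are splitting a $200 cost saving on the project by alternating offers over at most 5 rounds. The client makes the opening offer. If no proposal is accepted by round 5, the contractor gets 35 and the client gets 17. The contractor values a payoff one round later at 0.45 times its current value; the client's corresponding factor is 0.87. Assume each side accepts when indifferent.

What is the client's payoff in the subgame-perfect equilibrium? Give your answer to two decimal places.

Round 5 (the client proposes): the contractor gets 35 if talks fail, so the client offers 35 and keeps 165.
Round 4 (the contractor proposes): the client can get 165 next round, worth 0.87 × 165 = 143.55 now; the contractor offers that and keeps 56.45.
Round 3 (the client proposes): the contractor can get 56.45 next round, worth 0.45 × 56.45 = 25.4025 now; the client offers that and keeps 174.5975.
Round 2 (the contractor proposes): the client can get 174.5975 next round, worth 0.87 × 174.5975 = 151.899825 now. The contractor offers 151.899825 and keeps 200 − 151.899825 = 48.100175.
Round 1 (the client proposes): the contractor can get 48.100175 next round, worth 0.45 × 48.100175 = 21.64507875 now, so the client offers 21.64507875, keeping 178.35492125.

178.35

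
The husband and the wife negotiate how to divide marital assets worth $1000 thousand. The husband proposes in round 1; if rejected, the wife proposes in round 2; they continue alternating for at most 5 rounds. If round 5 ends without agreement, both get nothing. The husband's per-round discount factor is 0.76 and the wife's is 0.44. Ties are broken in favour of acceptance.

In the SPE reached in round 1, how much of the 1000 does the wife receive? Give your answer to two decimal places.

140.91

Round 5 (the husband proposes): rejection yields 0 for the wife; the husband offers 0 and keeps 1000.
Round 4 (the wife proposes): the husband can get 1000 next round, worth 0.76 × 1000 = 760 now, so the wife offers 760, keeping 240.
Round 3 (the husband proposes): the wife can get 240 next round, worth 0.44 × 240 = 105.6 now; the husband offers that and keeps 894.4.
Round 2 (the wife proposes): the husband can get 894.4 next round, worth 0.76 × 894.4 = 679.744 now, so the wife offers 679.744, keeping 320.256.
Round 1 (the husband proposes): the wife can get 320.256 next round, worth 0.44 × 320.256 = 140.91264 now. The husband offers 140.91264 and keeps 1000 − 140.91264 = 859.08736.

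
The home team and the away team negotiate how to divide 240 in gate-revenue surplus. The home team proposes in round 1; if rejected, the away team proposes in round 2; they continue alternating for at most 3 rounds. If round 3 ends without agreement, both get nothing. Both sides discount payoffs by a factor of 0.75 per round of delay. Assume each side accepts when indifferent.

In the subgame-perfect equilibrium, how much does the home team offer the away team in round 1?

45

Solve by backward induction from round 3.
Round 3 (the home team proposes): rejection yields 0 for the away team; the home team offers 0 and keeps 240.
Round 2 (the away team proposes): the home team can get 240 next round, worth 0.75 × 240 = 180 now. The away team offers 180 and keeps 240 − 180 = 60.
Round 1 (the home team proposes): the away team can get 60 next round, worth 0.75 × 60 = 45 now. The home team offers 45 and keeps 240 − 45 = 195.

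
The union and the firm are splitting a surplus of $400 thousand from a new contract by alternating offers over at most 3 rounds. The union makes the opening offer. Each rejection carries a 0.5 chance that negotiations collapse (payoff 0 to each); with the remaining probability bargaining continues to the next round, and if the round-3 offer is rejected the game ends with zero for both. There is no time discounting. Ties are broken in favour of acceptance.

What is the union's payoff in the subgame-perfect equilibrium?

300

By backward induction:
Round 3 (the union proposes): rejection yields 0 for the firm; the union offers 0 and keeps 400.
Round 2 (the firm proposes): rejecting gives the union an expected 0.5 × 400 = 200; the firm offers that and keeps 200.
Round 1 (the union proposes): rejecting gives the firm an expected 0.5 × 200 = 100. The union offers 100 and keeps 400 − 100 = 300.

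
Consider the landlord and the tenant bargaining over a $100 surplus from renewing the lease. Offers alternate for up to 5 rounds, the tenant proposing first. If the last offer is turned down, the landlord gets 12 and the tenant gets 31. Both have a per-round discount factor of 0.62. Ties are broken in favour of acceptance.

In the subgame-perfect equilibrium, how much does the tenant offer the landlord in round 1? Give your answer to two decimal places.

34.39

Round 5 (the tenant proposes): the landlord gets 12 if talks fail, so the tenant offers 12 and keeps 88.
Round 4 (the landlord proposes): the tenant can get 88 next round, worth 0.62 × 88 = 54.56 now, so the landlord offers 54.56, keeping 45.44.
Round 3 (the tenant proposes): the landlord can get 45.44 next round, worth 0.62 × 45.44 = 28.1728 now, so the tenant offers 28.1728, keeping 71.8272.
Round 2 (the landlord proposes): the tenant can get 71.8272 next round, worth 0.62 × 71.8272 = 44.532864 now, so the landlord offers 44.532864, keeping 55.467136.
Round 1 (the tenant proposes): the landlord can get 55.467136 next round, worth 0.62 × 55.467136 = 34.38962432 now. The tenant offers 34.38962432 and keeps 100 − 34.38962432 = 65.61037568.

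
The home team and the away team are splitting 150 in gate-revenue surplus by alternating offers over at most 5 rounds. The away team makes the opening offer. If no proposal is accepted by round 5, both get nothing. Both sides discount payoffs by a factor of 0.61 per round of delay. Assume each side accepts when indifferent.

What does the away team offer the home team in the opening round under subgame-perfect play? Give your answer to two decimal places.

48.96

Solve by backward induction from round 5.
Round 5 (the away team proposes): rejection yields 0 for the home team; the away team offers 0 and keeps 150.
Round 4 (the home team proposes): the away team can get 150 next round, worth 0.61 × 150 = 91.5 now. The home team offers 91.5 and keeps 150 − 91.5 = 58.5.
Round 3 (the away team proposes): the home team can get 58.5 next round, worth 0.61 × 58.5 = 35.685 now, so the away team offers 35.685, keeping 114.315.
Round 2 (the home team proposes): the away team can get 114.315 next round, worth 0.61 × 114.315 = 69.73215 now; the home team offers that and keeps 80.26785.
Round 1 (the away team proposes): the home team can get 80.26785 next round, worth 0.61 × 80.26785 = 48.9633885 now. The away team offers 48.9633885 and keeps 150 − 48.9633885 = 101.0366115.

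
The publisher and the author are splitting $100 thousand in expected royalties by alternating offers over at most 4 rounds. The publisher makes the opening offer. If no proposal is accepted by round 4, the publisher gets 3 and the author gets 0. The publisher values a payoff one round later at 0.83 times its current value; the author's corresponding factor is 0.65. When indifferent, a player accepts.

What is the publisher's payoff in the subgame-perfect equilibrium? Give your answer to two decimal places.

Round 4 (the author proposes): the publisher gets 3 if talks fail, so the author offers 3 and keeps 97.
Round 3 (the publisher proposes): the author can get 97 next round, worth 0.65 × 97 = 63.05 now; the publisher offers that and keeps 36.95.
Round 2 (the author proposes): the publisher can get 36.95 next round, worth 0.83 × 36.95 = 30.6685 now, so the author offers 30.6685, keeping 69.3315.
Round 1 (the publisher proposes): the author can get 69.3315 next round, worth 0.65 × 69.3315 = 45.065475 now, so the publisher offers 45.065475, keeping 54.934525.

54.93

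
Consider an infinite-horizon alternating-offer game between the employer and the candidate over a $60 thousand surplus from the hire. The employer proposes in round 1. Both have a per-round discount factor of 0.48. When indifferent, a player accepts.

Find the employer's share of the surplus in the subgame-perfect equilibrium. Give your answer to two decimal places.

When the employer proposes, the candidate accepts any offer worth at least 0.48 times what the candidate would get by proposing next round; and vice versa.
This gives x = 60 − 0.48y and y = 60 − 0.48x, where x and y are each side's share when it proposes.
Hence (1 − 0.48·0.48)x = 60(1 − 0.48), i.e. 0.7696·x = 31.2.
x ≈ 40.5405; the candidate's share is 60 − x ≈ 19.4595.

40.54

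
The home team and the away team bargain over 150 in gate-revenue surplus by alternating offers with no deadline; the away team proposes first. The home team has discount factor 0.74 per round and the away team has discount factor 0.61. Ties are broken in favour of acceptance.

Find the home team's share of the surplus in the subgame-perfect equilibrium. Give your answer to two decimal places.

When the away team proposes, the home team accepts any offer worth at least 0.74 times what the home team would get by proposing next round; and vice versa.
This gives x = 150 − 0.74y and y = 150 − 0.61x, where x and y are each side's share when it proposes.
Hence (1 − 0.74·0.61)x = 150(1 − 0.74), i.e. 0.5486·x = 39.
x ≈ 71.0900; the home team's share is 150 − x ≈ 78.9100.

78.91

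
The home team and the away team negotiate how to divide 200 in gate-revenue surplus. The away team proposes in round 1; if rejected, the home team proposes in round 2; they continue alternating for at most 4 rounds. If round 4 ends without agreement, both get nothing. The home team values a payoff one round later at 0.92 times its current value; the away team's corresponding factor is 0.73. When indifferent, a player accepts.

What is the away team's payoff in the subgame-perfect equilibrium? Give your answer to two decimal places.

26.75

Round 4 (the home team proposes): rejection yields 0 for the away team; the home team offers 0 and keeps 200.
Round 3 (the away team proposes): the home team can get 200 next round, worth 0.92 × 200 = 184 now; the away team offers that and keeps 16.
Round 2 (the home team proposes): the away team can get 16 next round, worth 0.73 × 16 = 11.68 now. The home team offers 11.68 and keeps 200 − 11.68 = 188.32.
Round 1 (the away team proposes): the home team can get 188.32 next round, worth 0.92 × 188.32 = 173.2544 now. The away team offers 173.2544 and keeps 200 − 173.2544 = 26.7456.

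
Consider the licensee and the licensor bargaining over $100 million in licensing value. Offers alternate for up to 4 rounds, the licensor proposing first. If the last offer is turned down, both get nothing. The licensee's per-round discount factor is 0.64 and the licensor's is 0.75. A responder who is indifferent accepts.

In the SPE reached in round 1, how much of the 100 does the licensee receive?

Round 4 (the licensee proposes): the licensor will accept anything ≥ 0, so the licensee offers 0 and keeps 100.
Round 3 (the licensor proposes): the licensee can get 100 next round, worth 0.64 × 100 = 64 now. The licensor offers 64 and keeps 100 − 64 = 36.
Round 2 (the licensee proposes): the licensor can get 36 next round, worth 0.75 × 36 = 27 now. The licensee offers 27 and keeps 100 − 27 = 73.
Round 1 (the licensor proposes): the licensee can get 73 next round, worth 0.64 × 73 = 46.72 now. The licensor offers 46.72 and keeps 100 − 46.72 = 53.28.

46.72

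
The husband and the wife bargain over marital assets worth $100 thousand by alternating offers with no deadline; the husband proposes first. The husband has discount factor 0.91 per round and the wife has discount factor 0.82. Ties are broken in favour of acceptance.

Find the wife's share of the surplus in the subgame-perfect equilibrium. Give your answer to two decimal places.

29.08

When the husband proposes, the wife accepts any offer worth at least 0.82 times what the wife would get by proposing next round; and vice versa.
This gives x = 100 − 0.82y and y = 100 − 0.91x, where x and y are each side's share when it proposes.
Hence (1 − 0.82·0.91)x = 100(1 − 0.82), i.e. 0.2538·x = 18.
x ≈ 70.9220; the wife's share is 100 − x ≈ 29.0780.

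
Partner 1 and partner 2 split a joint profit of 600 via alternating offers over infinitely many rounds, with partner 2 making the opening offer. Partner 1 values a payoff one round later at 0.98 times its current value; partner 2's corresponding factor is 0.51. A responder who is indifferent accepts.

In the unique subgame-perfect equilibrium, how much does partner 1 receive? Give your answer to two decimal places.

576.01

When partner 2 proposes, partner 1 accepts any offer worth at least 0.98 times what partner 1 would get by proposing next round; and vice versa.
This gives x = 600 − 0.98y and y = 600 − 0.51x, where x and y are each side's share when it proposes.
Hence (1 − 0.98·0.51)x = 600(1 − 0.98), i.e. 0.5002·x = 12.
x ≈ 23.9904; partner 1's share is 600 − x ≈ 576.0096.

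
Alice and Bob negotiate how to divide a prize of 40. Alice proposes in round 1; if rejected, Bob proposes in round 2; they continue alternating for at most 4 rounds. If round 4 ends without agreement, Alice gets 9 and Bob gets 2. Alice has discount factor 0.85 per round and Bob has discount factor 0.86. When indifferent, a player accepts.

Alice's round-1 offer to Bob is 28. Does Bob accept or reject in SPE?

Accept

Work out Bob's continuation value if the offer is rejected.
Round 4 (Bob proposes): Alice gets 9 if talks fail, so Bob offers 9 and keeps 31.
Round 3 (Alice proposes): Bob can get 31 next round, worth 0.86 × 31 = 26.66 now, so Alice offers 26.66, keeping 13.34.
Round 2 (Bob proposes): Alice can get 13.34 next round, worth 0.85 × 13.34 = 11.339 now, so Bob offers 11.339, keeping 28.661.
So by rejecting in round 1, Bob gets 28.661 next round, worth 0.86 × 28.661 = 24.64846 now.
Offer 28 ≥ 24.64846, so Bob accepts.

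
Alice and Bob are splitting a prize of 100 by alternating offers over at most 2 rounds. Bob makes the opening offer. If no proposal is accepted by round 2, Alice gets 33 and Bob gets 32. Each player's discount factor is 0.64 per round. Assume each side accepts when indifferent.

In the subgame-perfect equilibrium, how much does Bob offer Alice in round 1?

43.52

Round 2 (Alice proposes): Bob gets 32 if talks fail, so Alice offers 32 and keeps 68.
Round 1 (Bob proposes): Alice can get 68 next round, worth 0.64 × 68 = 43.52 now; Bob offers that and keeps 56.48.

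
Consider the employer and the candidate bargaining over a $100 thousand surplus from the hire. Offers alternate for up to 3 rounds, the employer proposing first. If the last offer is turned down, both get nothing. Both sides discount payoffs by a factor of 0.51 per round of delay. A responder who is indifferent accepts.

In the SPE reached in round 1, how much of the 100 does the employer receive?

75.01

Round 3 (the employer proposes): the candidate will accept anything ≥ 0, so the employer offers 0 and keeps 100.
Round 2 (the candidate proposes): the employer can get 100 next round, worth 0.51 × 100 = 51 now; the candidate offers that and keeps 49.
Round 1 (the employer proposes): the candidate can get 49 next round, worth 0.51 × 49 = 24.99 now. The employer offers 24.99 and keeps 100 − 24.99 = 75.01.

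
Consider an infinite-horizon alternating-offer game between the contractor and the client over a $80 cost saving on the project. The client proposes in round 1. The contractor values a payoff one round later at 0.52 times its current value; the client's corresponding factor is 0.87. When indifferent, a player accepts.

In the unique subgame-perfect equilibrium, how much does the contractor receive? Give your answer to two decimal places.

Let x be the client's share when the client proposes and y be the contractor's share when the contractor proposes.
The contractor accepts iff offered ≥ 0.52·y, so x = 80 − 0.52y. Symmetrically y = 80 − 0.87x.
Substituting: x = 80 − 0.52(80 − 0.87x), giving x(1 − 0.87·0.52) = 80(1 − 0.52).
So x = 80 × 0.48 / 0.5476 ≈ 70.1242, and the contractor receives 80 − x ≈ 9.8758.

9.88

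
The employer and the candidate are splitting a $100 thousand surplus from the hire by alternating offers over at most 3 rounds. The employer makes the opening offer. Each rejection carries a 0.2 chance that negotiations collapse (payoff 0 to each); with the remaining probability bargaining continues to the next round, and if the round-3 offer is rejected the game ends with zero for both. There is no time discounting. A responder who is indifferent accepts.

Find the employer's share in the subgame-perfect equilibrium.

84

Round 3 (the employer proposes): rejection yields 0 for the candidate; the employer offers 0 and keeps 100.
Round 2 (the candidate proposes): rejecting gives the employer an expected 0.8 × 100 = 80, so the candidate offers 80, keeping 20.
Round 1 (the employer proposes): rejecting gives the candidate an expected 0.8 × 20 = 16; the employer offers that and keeps 84.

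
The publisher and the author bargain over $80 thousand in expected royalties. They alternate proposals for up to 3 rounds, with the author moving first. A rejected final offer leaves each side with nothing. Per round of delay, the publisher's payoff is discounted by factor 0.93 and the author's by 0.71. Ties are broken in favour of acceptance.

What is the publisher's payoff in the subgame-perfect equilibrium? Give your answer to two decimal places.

21.58

Round 3 (the author proposes): the publisher will accept anything ≥ 0, so the author offers 0 and keeps 80.
Round 2 (the publisher proposes): the author can get 80 next round, worth 0.71 × 80 = 56.8 now. The publisher offers 56.8 and keeps 80 − 56.8 = 23.2.
Round 1 (the author proposes): the publisher can get 23.2 next round, worth 0.93 × 23.2 = 21.576 now, so the author offers 21.576, keeping 58.424.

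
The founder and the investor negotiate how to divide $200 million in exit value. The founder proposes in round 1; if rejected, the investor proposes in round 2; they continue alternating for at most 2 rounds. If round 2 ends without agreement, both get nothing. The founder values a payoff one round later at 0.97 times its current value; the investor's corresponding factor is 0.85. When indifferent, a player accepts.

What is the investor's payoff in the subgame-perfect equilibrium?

170

By backward induction:
Round 2 (the investor proposes): the founder will accept anything ≥ 0, so the investor offers 0 and keeps 200.
Round 1 (the founder proposes): the investor can get 200 next round, worth 0.85 × 200 = 170 now. The founder offers 170 and keeps 200 − 170 = 30.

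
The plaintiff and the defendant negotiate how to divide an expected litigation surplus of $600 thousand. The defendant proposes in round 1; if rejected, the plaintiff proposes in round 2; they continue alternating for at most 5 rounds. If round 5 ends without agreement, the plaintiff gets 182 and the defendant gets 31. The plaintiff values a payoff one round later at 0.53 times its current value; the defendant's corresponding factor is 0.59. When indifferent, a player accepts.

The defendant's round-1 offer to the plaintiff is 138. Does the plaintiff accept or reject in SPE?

Reject

Work out the plaintiff's continuation value if the offer is rejected.
Round 5 (the defendant proposes): the plaintiff gets 182 if talks fail, so the defendant offers 182 and keeps 418.
Round 4 (the plaintiff proposes): the defendant can get 418 next round, worth 0.59 × 418 = 246.62 now. The plaintiff offers 246.62 and keeps 600 − 246.62 = 353.38.
Round 3 (the defendant proposes): the plaintiff can get 353.38 next round, worth 0.53 × 353.38 = 187.2914 now, so the defendant offers 187.2914, keeping 412.7086.
Round 2 (the plaintiff proposes): the defendant can get 412.7086 next round, worth 0.59 × 412.7086 = 243.498074 now, so the plaintiff offers 243.498074, keeping 356.501926.
So by rejecting in round 1, the plaintiff gets 356.501926 next round, worth 0.53 × 356.501926 = 188.94602078 now.
Offer 138 < 188.94602078, so the plaintiff rejects.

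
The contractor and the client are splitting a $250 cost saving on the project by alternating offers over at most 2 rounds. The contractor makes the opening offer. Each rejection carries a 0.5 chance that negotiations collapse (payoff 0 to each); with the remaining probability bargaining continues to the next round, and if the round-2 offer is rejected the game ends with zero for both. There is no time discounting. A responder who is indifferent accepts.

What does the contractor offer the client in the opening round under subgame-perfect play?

Round 2 (the client proposes): the contractor will accept anything ≥ 0, so the client offers 0 and keeps 250.
Round 1 (the contractor proposes): rejecting gives the client an expected 0.5 × 250 = 125; the contractor offers that and keeps 125.

125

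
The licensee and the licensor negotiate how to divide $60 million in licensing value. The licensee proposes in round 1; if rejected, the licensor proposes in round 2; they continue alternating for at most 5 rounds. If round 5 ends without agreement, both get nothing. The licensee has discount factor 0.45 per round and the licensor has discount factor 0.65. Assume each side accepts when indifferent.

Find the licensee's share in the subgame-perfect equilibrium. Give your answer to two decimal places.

Round 5 (the licensee proposes): rejection yields 0 for the licensor; the licensee offers 0 and keeps 60.
Round 4 (the licensor proposes): the licensee can get 60 next round, worth 0.45 × 60 = 27 now; the licensor offers that and keeps 33.
Round 3 (the licensee proposes): the licensor can get 33 next round, worth 0.65 × 33 = 21.45 now; the licensee offers that and keeps 38.55.
Round 2 (the licensor proposes): the licensee can get 38.55 next round, worth 0.45 × 38.55 = 17.3475 now, so the licensor offers 17.3475, keeping 42.6525.
Round 1 (the licensee proposes): the licensor can get 42.6525 next round, worth 0.65 × 42.6525 = 27.724125 now, so the licensee offers 27.724125, keeping 32.275875.

32.28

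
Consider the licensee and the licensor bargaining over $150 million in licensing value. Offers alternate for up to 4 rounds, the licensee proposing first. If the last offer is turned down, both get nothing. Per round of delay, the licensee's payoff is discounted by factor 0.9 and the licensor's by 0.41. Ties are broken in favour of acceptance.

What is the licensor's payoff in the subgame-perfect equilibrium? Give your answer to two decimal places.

28.84

Round 4 (the licensor proposes): the licensee will accept anything ≥ 0, so the licensor offers 0 and keeps 150.
Round 3 (the licensee proposes): the licensor can get 150 next round, worth 0.41 × 150 = 61.5 now. The licensee offers 61.5 and keeps 150 − 61.5 = 88.5.
Round 2 (the licensor proposes): the licensee can get 88.5 next round, worth 0.9 × 88.5 = 79.65 now; the licensor offers that and keeps 70.35.
Round 1 (the licensee proposes): the licensor can get 70.35 next round, worth 0.41 × 70.35 = 28.8435 now. The licensee offers 28.8435 and keeps 150 − 28.8435 = 121.1565.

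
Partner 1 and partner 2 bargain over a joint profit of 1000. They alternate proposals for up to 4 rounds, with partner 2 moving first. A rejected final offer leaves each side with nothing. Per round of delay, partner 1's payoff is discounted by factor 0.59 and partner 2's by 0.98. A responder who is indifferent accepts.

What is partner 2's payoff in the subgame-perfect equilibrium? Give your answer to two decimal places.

647.06

Round 4 (partner 1 proposes): rejection yields 0 for partner 2; partner 1 offers 0 and keeps 1000.
Round 3 (partner 2 proposes): partner 1 can get 1000 next round, worth 0.59 × 1000 = 590 now, so partner 2 offers 590, keeping 410.
Round 2 (partner 1 proposes): partner 2 can get 410 next round, worth 0.98 × 410 = 401.8 now; partner 1 offers that and keeps 598.2.
Round 1 (partner 2 proposes): partner 1 can get 598.2 next round, worth 0.59 × 598.2 = 352.938 now. Partner 2 offers 352.938 and keeps 1000 − 352.938 = 647.062.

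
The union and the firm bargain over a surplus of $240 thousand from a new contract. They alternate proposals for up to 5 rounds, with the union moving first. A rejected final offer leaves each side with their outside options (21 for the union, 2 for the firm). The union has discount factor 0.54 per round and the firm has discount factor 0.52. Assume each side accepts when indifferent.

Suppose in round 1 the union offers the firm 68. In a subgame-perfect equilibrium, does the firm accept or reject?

Round 5 (the union proposes): the firm gets 2 if talks fail, so the union offers 2 and keeps 238.
Round 4 (the firm proposes): the union can get 238 next round, worth 0.54 × 238 = 128.52 now, so the firm offers 128.52, keeping 111.48.
Round 3 (the union proposes): the firm can get 111.48 next round, worth 0.52 × 111.48 = 57.9696 now; the union offers that and keeps 182.0304.
Round 2 (the firm proposes): the union can get 182.0304 next round, worth 0.54 × 182.0304 = 98.296416 now; the firm offers that and keeps 141.703584.
So by rejecting in round 1, the firm gets 141.703584 next round, worth 0.52 × 141.703584 = 73.68586368 now.
Offer 68 < 73.68586368, so the firm rejects.

Reject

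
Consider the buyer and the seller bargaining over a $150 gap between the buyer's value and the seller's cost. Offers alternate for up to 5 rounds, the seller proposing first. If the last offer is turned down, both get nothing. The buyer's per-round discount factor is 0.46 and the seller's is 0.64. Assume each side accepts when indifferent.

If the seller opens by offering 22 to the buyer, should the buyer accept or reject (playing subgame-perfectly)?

Reject

Work out the buyer's continuation value if the offer is rejected.
Round 5 (the seller proposes): rejection yields 0 for the buyer; the seller offers 0 and keeps 150.
Round 4 (the buyer proposes): the seller can get 150 next round, worth 0.64 × 150 = 96 now; the buyer offers that and keeps 54.
Round 3 (the seller proposes): the buyer can get 54 next round, worth 0.46 × 54 = 24.84 now. The seller offers 24.84 and keeps 150 − 24.84 = 125.16.
Round 2 (the buyer proposes): the seller can get 125.16 next round, worth 0.64 × 125.16 = 80.1024 now; the buyer offers that and keeps 69.8976.
So by rejecting in round 1, the buyer gets 69.8976 next round, worth 0.46 × 69.8976 = 32.152896 now.
Offer 22 < 32.152896, so the buyer rejects.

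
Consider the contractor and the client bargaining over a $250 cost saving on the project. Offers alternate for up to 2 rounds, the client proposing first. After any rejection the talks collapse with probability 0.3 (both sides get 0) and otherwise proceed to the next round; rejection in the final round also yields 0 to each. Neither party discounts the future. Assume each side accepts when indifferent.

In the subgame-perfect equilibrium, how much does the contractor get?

175

Round 2 (the contractor proposes): the client will accept anything ≥ 0, so the contractor offers 0 and keeps 250.
Round 1 (the client proposes): rejecting gives the contractor an expected 0.7 × 250 = 175. The client offers 175 and keeps 250 − 175 = 75.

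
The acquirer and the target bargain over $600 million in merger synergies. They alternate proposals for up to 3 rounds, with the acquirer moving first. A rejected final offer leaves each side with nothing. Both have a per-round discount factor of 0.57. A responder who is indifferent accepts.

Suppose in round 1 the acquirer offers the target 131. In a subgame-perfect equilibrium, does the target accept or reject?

Round 3 (the acquirer proposes): the target will accept anything ≥ 0, so the acquirer offers 0 and keeps 600.
Round 2 (the target proposes): the acquirer can get 600 next round, worth 0.57 × 600 = 342 now. The target offers 342 and keeps 600 − 342 = 258.
So by rejecting in round 1, the target gets 258 next round, worth 0.57 × 258 = 147.06 now.
Offer 131 < 147.06, so the target rejects.

Reject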